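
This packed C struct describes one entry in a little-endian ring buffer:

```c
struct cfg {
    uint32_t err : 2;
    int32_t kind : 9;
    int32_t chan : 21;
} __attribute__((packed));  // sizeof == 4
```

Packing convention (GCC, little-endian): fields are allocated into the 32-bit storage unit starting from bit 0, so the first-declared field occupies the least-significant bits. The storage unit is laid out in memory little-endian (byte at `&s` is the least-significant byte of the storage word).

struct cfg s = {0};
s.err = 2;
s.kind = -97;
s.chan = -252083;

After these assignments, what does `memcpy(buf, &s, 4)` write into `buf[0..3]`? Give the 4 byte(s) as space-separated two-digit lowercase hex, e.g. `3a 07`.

7e 6e 3a e1

err (2b) val=2 bits=0x2 at bit 0: 0x00000002
kind (9b) val=-97 bits=0x19f at bit 2: 0x0000067e
chan (21b) val=-252083 bits=0x1c274d at bit 11: 0xe13a6e7e
word = 0xe13a6e7e → little-endian bytes:
  [0]=0x7e  [1]=0x6e  [2]=0x3a  [3]=0xe1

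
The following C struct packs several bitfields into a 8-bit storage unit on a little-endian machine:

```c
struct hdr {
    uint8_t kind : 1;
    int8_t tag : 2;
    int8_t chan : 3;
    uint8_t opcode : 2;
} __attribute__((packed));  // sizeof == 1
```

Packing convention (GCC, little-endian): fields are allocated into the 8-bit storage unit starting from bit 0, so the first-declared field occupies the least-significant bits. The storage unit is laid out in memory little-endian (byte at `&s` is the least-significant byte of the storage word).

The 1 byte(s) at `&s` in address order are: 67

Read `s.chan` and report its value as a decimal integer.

[0]=0x67 (little-endian) → word 0x67
kind:1 @ bit 0 → (0x67>>0)&0x1 = 0x1
tag:2 @ bit 1 → (0x67>>1)&0x3 = 0x3
chan:3 @ bit 3 → (0x67>>3)&0x7 = 0x4  ←
opcode:2 @ bit 6 → (0x67>>6)&0x3 = 0x1
chan signed 3b, MSB=1: 4 - 8 = -4

-4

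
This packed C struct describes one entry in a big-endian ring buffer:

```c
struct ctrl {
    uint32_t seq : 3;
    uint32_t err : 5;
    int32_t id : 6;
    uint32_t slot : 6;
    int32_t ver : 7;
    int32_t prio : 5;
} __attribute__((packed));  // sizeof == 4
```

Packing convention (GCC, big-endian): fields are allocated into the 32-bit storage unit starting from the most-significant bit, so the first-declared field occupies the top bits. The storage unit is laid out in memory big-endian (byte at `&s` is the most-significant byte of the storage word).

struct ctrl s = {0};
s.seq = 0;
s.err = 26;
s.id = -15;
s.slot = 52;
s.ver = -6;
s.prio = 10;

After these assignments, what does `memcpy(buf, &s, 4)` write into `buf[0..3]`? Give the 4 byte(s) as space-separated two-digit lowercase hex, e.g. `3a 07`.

seq:3 = 0 → 0x0 << 29 → word 0x00000000
err:5 = 26 → 0x1a << 24 → word 0x1a000000
id:6 = -15 → 0x31 << 18 → word 0x1ac40000
slot:6 = 52 → 0x34 << 12 → word 0x1ac74000
ver:7 = -6 → 0x7a << 5 → word 0x1ac74f40
prio:5 = 10 → 0xa << 0 → word 0x1ac74f4a
word = 0x1ac74f4a → big-endian bytes:
  [0]=0x1a  [1]=0xc7  [2]=0x4f  [3]=0x4a

1a c7 4f 4a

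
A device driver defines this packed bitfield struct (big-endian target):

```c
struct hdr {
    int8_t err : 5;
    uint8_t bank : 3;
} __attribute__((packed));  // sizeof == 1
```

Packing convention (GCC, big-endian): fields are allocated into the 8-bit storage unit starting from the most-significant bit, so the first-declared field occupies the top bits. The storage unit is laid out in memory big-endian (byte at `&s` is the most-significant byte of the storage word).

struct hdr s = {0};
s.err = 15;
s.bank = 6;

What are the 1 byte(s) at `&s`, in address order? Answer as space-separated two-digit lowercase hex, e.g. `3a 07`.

[3+:5] err=15 & 0x1f = 0xf; word=0x78
[0+:3] bank=6 & 0x7 = 0x6; word=0x7e
word = 0x7e → big-endian bytes:
  [0]=0x7e

7e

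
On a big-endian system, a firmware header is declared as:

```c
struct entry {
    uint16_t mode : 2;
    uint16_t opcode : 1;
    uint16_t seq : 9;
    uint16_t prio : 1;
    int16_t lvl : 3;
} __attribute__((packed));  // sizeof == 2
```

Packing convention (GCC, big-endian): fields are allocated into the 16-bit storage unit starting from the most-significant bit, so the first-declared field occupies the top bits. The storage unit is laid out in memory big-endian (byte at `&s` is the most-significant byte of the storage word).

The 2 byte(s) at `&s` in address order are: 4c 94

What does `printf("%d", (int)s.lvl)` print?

-4

[0]=0x4c [1]=0x94 (big-endian) → word 0x4c94
mode [14+:2] = (word>>14) & 0x3 = 1
opcode [13+:1] = (word>>13) & 0x1 = 0
seq [4+:9] = (word>>4) & 0x1ff = 201
prio [3+:1] = (word>>3) & 0x1 = 0
lvl [0+:3] = (word>>0) & 0x7 = 4  ←
lvl signed 3b, MSB=1: 4 - 8 = -4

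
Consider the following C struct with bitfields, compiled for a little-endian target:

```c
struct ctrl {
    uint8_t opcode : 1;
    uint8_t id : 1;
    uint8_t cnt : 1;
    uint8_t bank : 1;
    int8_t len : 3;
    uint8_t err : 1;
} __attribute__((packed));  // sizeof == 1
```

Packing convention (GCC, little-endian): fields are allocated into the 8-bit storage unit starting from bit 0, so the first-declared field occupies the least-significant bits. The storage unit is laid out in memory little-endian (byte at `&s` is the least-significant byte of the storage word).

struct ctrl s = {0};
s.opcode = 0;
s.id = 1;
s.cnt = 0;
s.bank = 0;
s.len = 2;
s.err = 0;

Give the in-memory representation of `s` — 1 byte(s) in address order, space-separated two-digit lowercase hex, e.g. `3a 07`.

[0+:1] opcode=0 & 0x1 = 0x0; word=0x00
[1+:1] id=1 & 0x1 = 0x1; word=0x02
[2+:1] cnt=0 & 0x1 = 0x0; word=0x02
[3+:1] bank=0 & 0x1 = 0x0; word=0x02
[4+:3] len=2 & 0x7 = 0x2; word=0x22
[7+:1] err=0 & 0x1 = 0x0; word=0x22
word = 0x22 → little-endian bytes:
  [0]=0x22

22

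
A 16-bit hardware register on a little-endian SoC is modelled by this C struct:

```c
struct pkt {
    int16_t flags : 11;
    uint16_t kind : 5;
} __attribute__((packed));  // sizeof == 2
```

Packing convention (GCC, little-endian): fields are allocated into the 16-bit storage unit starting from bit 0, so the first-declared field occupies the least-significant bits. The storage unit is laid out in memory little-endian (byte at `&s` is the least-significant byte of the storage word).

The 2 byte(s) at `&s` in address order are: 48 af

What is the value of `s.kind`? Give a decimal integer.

[0]=0x48 [1]=0xaf (little-endian) → word 0xaf48
flags:11 @ bit 0 → (0xaf48>>0)&0x7ff = 0x748
kind:5 @ bit 11 → (0xaf48>>11)&0x1f = 0x15  ←

21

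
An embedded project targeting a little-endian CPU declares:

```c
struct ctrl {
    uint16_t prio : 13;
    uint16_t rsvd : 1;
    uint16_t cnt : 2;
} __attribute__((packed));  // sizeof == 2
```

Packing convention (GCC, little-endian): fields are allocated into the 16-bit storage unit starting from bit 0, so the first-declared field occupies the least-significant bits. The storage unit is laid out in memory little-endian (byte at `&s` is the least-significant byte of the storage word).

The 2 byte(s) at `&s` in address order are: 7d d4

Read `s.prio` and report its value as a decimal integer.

[0]=0x7d [1]=0xd4 (little-endian) → word 0xd47d
prio:13 @ bit 0 → (0xd47d>>0)&0x1fff = 0x147d  ←
rsvd:1 @ bit 13 → (0xd47d>>13)&0x1 = 0x0
cnt:2 @ bit 14 → (0xd47d>>14)&0x3 = 0x3

5245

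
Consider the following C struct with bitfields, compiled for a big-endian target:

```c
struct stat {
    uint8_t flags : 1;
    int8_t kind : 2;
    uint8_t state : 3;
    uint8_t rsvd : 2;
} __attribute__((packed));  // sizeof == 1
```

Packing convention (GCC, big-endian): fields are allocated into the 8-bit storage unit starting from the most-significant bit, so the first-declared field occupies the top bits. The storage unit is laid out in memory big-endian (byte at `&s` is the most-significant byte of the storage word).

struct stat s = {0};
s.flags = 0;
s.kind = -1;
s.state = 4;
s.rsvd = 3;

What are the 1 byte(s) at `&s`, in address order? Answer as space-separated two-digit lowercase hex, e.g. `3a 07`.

73

flags:1 = 0 → 0x0 << 7 → word 0x00
kind:2 = -1 → 0x3 << 5 → word 0x60
state:3 = 4 → 0x4 << 2 → word 0x70
rsvd:2 = 3 → 0x3 << 0 → word 0x73
word = 0x73 → big-endian bytes:
  [0]=0x73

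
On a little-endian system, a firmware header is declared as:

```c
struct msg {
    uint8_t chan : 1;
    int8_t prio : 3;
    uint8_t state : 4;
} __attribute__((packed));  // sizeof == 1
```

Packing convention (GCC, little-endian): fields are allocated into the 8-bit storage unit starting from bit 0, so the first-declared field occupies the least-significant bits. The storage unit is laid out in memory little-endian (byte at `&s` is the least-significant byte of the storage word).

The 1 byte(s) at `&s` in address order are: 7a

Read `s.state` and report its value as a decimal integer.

7

[0]=0x7a (little-endian) → word 0x7a
chan:1 @ bit 0 → (0x7a>>0)&0x1 = 0x0
prio:3 @ bit 1 → (0x7a>>1)&0x7 = 0x5
state:4 @ bit 4 → (0x7a>>4)&0xf = 0x7  ←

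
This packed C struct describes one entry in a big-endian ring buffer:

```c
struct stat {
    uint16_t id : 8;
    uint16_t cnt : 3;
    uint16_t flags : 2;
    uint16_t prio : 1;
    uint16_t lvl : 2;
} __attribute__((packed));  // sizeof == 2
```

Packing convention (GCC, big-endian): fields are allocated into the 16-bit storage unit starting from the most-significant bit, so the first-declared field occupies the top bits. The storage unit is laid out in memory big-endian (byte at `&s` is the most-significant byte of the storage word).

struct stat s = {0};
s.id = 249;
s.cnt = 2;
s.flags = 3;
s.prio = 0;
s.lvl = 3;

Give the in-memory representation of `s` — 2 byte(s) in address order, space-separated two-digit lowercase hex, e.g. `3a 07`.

id:8 = 249 → 0xf9 << 8 → word 0xf900
cnt:3 = 2 → 0x2 << 5 → word 0xf940
flags:2 = 3 → 0x3 << 3 → word 0xf958
prio:1 = 0 → 0x0 << 2 → word 0xf958
lvl:2 = 3 → 0x3 << 0 → word 0xf95b
word = 0xf95b → big-endian bytes:
  [0]=0xf9  [1]=0x5b

f9 5b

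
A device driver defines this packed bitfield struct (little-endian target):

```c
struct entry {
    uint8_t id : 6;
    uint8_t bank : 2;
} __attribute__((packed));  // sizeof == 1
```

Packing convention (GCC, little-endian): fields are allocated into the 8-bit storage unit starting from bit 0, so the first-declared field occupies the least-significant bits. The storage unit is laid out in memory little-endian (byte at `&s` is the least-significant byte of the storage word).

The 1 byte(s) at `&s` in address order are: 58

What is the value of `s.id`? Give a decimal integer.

[0]=0x58 (little-endian) → word 0x58
id [0+:6] = (word>>0) & 0x3f = 24  ←
bank [6+:2] = (word>>6) & 0x3 = 1

24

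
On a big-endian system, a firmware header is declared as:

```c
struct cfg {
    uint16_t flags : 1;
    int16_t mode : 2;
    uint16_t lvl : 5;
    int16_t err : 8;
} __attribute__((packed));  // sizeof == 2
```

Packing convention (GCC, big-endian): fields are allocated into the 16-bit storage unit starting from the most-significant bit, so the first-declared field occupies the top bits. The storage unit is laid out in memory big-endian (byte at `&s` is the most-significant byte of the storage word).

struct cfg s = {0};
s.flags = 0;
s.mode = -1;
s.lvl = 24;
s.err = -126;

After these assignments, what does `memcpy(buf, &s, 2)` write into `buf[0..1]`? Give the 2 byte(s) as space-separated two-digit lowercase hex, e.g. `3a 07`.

78 82

flags (1b) val=0 bits=0x0 at bit 15: 0x0000
mode (2b) val=-1 bits=0x3 at bit 13: 0x6000
lvl (5b) val=24 bits=0x18 at bit 8: 0x7800
err (8b) val=-126 bits=0x82 at bit 0: 0x7882
word = 0x7882 → big-endian bytes:
  [0]=0x78  [1]=0x82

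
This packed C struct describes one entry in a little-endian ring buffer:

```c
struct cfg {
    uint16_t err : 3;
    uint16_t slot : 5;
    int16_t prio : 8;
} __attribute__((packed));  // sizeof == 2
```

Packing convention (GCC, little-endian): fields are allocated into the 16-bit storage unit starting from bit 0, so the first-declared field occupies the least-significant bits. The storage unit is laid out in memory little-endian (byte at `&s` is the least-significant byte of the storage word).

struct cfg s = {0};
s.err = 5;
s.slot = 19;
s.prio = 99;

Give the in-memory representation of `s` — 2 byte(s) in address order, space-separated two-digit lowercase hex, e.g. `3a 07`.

9d 63

err (3b) val=5 bits=0x5 at bit 0: 0x0005
slot (5b) val=19 bits=0x13 at bit 3: 0x009d
prio (8b) val=99 bits=0x63 at bit 8: 0x639d
word = 0x639d → little-endian bytes:
  [0]=0x9d  [1]=0x63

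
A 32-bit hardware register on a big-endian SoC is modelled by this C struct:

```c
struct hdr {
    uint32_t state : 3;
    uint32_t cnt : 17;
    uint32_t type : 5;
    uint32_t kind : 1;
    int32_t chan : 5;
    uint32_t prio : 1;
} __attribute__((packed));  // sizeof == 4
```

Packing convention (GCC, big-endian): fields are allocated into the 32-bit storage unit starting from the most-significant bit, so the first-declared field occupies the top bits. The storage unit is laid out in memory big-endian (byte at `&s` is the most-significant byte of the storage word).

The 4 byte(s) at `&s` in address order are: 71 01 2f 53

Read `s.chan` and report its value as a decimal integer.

[0]=0x71 [1]=0x01 [2]=0x2f [3]=0x53 (big-endian) → word 0x71012f53
state:3 @ bit 29 → (0x71012f53>>29)&0x7 = 0x3
cnt:17 @ bit 12 → (0x71012f53>>12)&0x1ffff = 0x11012
type:5 @ bit 7 → (0x71012f53>>7)&0x1f = 0x1e
kind:1 @ bit 6 → (0x71012f53>>6)&0x1 = 0x1
chan:5 @ bit 1 → (0x71012f53>>1)&0x1f = 0x9  ←
prio:1 @ bit 0 → (0x71012f53>>0)&0x1 = 0x1
chan signed 5b, MSB=0: value = 9

9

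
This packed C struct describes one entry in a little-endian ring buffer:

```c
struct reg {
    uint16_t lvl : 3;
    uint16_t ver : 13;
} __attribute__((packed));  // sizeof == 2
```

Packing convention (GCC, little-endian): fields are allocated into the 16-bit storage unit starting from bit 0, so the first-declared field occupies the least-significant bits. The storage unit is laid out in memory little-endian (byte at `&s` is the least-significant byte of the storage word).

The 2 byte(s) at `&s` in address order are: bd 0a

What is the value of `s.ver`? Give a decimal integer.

[0]=0xbd [1]=0x0a (little-endian) → word 0x0abd
lvl:3 @ bit 0 → (0x0abd>>0)&0x7 = 0x5
ver:13 @ bit 3 → (0x0abd>>3)&0x1fff = 0x157  ←

343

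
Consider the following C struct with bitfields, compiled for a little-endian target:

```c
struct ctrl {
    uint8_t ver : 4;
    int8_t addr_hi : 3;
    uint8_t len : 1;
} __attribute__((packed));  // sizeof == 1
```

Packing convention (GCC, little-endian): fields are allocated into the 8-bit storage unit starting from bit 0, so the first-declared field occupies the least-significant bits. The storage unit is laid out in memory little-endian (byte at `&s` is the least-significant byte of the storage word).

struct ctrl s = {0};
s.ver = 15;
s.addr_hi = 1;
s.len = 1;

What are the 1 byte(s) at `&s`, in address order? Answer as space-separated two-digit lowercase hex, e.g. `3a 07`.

9f

ver:4 = 15 → 0xf << 0 → word 0x0f
addr_hi:3 = 1 → 0x1 << 4 → word 0x1f
len:1 = 1 → 0x1 << 7 → word 0x9f
word = 0x9f → little-endian bytes:
  [0]=0x9f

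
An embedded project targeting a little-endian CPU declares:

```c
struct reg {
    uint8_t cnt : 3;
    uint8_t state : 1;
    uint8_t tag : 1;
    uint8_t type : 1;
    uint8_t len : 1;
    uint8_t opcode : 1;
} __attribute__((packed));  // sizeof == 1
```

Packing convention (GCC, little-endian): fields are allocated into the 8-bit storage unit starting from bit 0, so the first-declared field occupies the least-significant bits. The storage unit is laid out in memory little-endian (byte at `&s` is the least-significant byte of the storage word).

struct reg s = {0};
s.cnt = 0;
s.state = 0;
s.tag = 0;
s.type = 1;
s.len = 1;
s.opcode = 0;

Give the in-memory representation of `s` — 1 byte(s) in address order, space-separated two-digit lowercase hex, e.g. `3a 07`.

cnt (3b) val=0 bits=0x0 at bit 0: 0x00
state (1b) val=0 bits=0x0 at bit 3: 0x00
tag (1b) val=0 bits=0x0 at bit 4: 0x00
type (1b) val=1 bits=0x1 at bit 5: 0x20
len (1b) val=1 bits=0x1 at bit 6: 0x60
opcode (1b) val=0 bits=0x0 at bit 7: 0x60
word = 0x60 → little-endian bytes:
  [0]=0x60

60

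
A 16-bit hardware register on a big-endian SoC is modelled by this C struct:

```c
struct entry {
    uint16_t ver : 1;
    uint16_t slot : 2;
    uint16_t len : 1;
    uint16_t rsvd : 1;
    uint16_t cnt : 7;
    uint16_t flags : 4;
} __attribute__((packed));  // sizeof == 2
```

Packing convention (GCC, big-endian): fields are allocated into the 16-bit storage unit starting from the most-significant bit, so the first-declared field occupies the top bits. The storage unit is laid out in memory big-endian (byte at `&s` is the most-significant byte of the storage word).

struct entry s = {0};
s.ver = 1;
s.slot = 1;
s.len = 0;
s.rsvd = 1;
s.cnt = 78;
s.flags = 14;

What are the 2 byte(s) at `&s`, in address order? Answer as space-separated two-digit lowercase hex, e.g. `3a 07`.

ac ee

[15+:1] ver=1 & 0x1 = 0x1; word=0x8000
[13+:2] slot=1 & 0x3 = 0x1; word=0xa000
[12+:1] len=0 & 0x1 = 0x0; word=0xa000
[11+:1] rsvd=1 & 0x1 = 0x1; word=0xa800
[4+:7] cnt=78 & 0x7f = 0x4e; word=0xace0
[0+:4] flags=14 & 0xf = 0xe; word=0xacee
word = 0xacee → big-endian bytes:
  [0]=0xac  [1]=0xee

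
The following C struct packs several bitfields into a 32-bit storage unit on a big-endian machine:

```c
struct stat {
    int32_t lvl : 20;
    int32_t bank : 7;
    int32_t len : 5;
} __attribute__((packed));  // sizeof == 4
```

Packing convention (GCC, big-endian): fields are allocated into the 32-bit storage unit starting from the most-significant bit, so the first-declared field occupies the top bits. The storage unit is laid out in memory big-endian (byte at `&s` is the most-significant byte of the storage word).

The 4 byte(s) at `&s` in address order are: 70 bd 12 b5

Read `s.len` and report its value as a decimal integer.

[0]=0x70 [1]=0xbd [2]=0x12 [3]=0xb5 (big-endian) → word 0x70bd12b5
lvl [12+:20] = (word>>12) & 0xfffff = 461777
bank [5+:7] = (word>>5) & 0x7f = 21
len [0+:5] = (word>>0) & 0x1f = 21  ←
len signed 5b, MSB=1: 21 - 32 = -11

-11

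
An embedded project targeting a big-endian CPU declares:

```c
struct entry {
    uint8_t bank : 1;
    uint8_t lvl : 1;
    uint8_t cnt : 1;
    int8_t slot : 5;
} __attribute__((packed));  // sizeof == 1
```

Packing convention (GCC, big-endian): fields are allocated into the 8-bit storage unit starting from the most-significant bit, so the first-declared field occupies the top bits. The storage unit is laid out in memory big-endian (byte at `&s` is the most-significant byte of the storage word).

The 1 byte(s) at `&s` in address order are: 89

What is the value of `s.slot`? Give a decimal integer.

[0]=0x89 (big-endian) → word 0x89
bank:1 @ bit 7 → (0x89>>7)&0x1 = 0x1
lvl:1 @ bit 6 → (0x89>>6)&0x1 = 0x0
cnt:1 @ bit 5 → (0x89>>5)&0x1 = 0x0
slot:5 @ bit 0 → (0x89>>0)&0x1f = 0x9  ←
slot signed 5b, MSB=0: value = 9

9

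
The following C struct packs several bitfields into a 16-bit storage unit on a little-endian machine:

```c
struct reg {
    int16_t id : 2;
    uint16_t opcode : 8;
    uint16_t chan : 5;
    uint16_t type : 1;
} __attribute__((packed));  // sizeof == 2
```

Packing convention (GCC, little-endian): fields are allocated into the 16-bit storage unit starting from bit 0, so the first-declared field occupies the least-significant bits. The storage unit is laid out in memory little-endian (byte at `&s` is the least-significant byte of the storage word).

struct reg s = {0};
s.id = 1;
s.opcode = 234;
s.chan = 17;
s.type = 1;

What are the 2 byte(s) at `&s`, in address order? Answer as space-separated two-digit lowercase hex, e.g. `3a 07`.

a9 c7

id (2b) val=1 bits=0x1 at bit 0: 0x0001
opcode (8b) val=234 bits=0xea at bit 2: 0x03a9
chan (5b) val=17 bits=0x11 at bit 10: 0x47a9
type (1b) val=1 bits=0x1 at bit 15: 0xc7a9
word = 0xc7a9 → little-endian bytes:
  [0]=0xa9  [1]=0xc7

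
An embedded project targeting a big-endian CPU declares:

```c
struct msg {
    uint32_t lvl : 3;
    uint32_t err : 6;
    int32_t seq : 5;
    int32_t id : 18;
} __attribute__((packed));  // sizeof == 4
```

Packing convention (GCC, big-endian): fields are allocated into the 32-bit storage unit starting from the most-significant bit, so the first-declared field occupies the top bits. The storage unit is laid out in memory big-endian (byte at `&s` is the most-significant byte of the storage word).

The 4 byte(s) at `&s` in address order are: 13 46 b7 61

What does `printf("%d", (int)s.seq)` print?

-15

[0]=0x13 [1]=0x46 [2]=0xb7 [3]=0x61 (big-endian) → word 0x1346b761
lvl:3 @ bit 29 → (0x1346b761>>29)&0x7 = 0x0
err:6 @ bit 23 → (0x1346b761>>23)&0x3f = 0x26
seq:5 @ bit 18 → (0x1346b761>>18)&0x1f = 0x11  ←
id:18 @ bit 0 → (0x1346b761>>0)&0x3ffff = 0x2b761
seq signed 5b, MSB=1: 17 - 32 = -15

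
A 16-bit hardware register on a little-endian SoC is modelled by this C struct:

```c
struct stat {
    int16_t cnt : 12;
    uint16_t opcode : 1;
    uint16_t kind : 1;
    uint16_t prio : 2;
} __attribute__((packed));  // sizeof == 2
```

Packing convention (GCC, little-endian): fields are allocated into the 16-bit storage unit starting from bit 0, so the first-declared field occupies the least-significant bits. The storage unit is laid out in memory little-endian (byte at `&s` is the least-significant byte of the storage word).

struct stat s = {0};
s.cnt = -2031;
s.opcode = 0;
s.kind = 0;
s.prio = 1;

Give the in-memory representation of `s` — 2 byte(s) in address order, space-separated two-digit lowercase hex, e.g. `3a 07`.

11 48

[0+:12] cnt=-2031 & 0xfff = 0x811; word=0x0811
[12+:1] opcode=0 & 0x1 = 0x0; word=0x0811
[13+:1] kind=0 & 0x1 = 0x0; word=0x0811
[14+:2] prio=1 & 0x3 = 0x1; word=0x4811
word = 0x4811 → little-endian bytes:
  [0]=0x11  [1]=0x48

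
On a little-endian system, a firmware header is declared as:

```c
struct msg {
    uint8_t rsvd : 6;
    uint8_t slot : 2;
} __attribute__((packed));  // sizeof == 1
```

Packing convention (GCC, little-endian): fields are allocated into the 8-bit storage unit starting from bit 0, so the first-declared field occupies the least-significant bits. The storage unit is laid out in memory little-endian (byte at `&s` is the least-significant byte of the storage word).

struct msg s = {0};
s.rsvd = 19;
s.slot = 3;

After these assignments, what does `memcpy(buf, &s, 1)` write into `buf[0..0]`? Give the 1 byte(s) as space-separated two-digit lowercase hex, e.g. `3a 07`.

d3

rsvd:6 = 19 → 0x13 << 0 → word 0x13
slot:2 = 3 → 0x3 << 6 → word 0xd3
word = 0xd3 → little-endian bytes:
  [0]=0xd3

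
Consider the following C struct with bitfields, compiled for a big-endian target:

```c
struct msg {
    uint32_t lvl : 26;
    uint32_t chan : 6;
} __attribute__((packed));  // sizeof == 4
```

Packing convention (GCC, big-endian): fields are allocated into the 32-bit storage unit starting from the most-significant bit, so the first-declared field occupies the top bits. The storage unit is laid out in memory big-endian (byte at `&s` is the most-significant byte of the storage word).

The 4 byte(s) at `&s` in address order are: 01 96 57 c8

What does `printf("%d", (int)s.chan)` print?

8

[0]=0x01 [1]=0x96 [2]=0x57 [3]=0xc8 (big-endian) → word 0x019657c8
lvl [6+:26] = (word>>6) & 0x3ffffff = 416095
chan [0+:6] = (word>>0) & 0x3f = 8  ←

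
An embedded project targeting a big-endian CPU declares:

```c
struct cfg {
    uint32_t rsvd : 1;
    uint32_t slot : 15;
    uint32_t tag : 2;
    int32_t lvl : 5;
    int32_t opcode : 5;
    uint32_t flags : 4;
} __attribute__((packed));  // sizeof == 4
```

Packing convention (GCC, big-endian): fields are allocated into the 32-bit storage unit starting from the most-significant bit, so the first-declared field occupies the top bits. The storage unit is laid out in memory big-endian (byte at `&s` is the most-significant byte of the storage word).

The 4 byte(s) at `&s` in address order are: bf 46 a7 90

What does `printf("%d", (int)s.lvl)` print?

[0]=0xbf [1]=0x46 [2]=0xa7 [3]=0x90 (big-endian) → word 0xbf46a790
rsvd:1 @ bit 31 → (0xbf46a790>>31)&0x1 = 0x1
slot:15 @ bit 16 → (0xbf46a790>>16)&0x7fff = 0x3f46
tag:2 @ bit 14 → (0xbf46a790>>14)&0x3 = 0x2
lvl:5 @ bit 9 → (0xbf46a790>>9)&0x1f = 0x13  ←
opcode:5 @ bit 4 → (0xbf46a790>>4)&0x1f = 0x19
flags:4 @ bit 0 → (0xbf46a790>>0)&0xf = 0x0
lvl signed 5b, MSB=1: 19 - 32 = -13

-13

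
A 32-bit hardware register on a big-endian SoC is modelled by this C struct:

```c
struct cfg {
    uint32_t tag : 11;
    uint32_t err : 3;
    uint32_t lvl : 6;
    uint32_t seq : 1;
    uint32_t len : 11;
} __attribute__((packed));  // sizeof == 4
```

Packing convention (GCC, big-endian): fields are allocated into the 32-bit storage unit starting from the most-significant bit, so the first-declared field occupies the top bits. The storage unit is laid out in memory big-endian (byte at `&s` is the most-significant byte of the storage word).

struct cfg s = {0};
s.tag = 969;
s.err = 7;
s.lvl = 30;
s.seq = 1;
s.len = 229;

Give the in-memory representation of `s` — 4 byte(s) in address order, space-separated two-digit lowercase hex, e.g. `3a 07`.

tag:11 = 969 → 0x3c9 << 21 → word 0x79200000
err:3 = 7 → 0x7 << 18 → word 0x793c0000
lvl:6 = 30 → 0x1e << 12 → word 0x793de000
seq:1 = 1 → 0x1 << 11 → word 0x793de800
len:11 = 229 → 0xe5 << 0 → word 0x793de8e5
word = 0x793de8e5 → big-endian bytes:
  [0]=0x79  [1]=0x3d  [2]=0xe8  [3]=0xe5

79 3d e8 e5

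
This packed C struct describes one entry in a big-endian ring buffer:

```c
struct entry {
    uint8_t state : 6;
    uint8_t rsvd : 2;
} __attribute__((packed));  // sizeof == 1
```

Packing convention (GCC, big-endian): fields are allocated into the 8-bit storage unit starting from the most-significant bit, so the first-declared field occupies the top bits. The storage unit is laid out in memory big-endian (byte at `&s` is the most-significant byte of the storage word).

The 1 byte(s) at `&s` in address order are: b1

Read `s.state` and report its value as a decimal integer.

44

[0]=0xb1 (big-endian) → word 0xb1
state:6 @ bit 2 → (0xb1>>2)&0x3f = 0x2c  ←
rsvd:2 @ bit 0 → (0xb1>>0)&0x3 = 0x1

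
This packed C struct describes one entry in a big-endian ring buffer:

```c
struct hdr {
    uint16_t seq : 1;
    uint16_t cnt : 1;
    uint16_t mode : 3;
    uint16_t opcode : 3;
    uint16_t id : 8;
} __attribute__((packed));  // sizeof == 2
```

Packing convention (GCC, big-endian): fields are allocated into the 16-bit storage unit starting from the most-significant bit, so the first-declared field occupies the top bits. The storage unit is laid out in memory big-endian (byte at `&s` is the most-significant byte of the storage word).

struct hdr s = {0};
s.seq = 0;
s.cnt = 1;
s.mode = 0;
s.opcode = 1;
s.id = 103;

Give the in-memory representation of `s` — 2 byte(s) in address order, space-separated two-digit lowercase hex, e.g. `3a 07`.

41 67

seq (1b) val=0 bits=0x0 at bit 15: 0x0000
cnt (1b) val=1 bits=0x1 at bit 14: 0x4000
mode (3b) val=0 bits=0x0 at bit 11: 0x4000
opcode (3b) val=1 bits=0x1 at bit 8: 0x4100
id (8b) val=103 bits=0x67 at bit 0: 0x4167
word = 0x4167 → big-endian bytes:
  [0]=0x41  [1]=0x67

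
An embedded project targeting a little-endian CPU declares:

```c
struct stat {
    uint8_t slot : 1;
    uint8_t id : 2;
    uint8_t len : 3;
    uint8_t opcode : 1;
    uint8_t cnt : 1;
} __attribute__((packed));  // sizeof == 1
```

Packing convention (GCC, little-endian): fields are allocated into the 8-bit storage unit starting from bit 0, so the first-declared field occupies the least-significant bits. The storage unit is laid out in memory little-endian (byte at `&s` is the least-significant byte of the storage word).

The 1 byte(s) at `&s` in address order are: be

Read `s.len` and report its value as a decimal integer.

[0]=0xbe (little-endian) → word 0xbe
slot [0+:1] = (word>>0) & 0x1 = 0
id [1+:2] = (word>>1) & 0x3 = 3
len [3+:3] = (word>>3) & 0x7 = 7  ←
opcode [6+:1] = (word>>6) & 0x1 = 0
cnt [7+:1] = (word>>7) & 0x1 = 1

7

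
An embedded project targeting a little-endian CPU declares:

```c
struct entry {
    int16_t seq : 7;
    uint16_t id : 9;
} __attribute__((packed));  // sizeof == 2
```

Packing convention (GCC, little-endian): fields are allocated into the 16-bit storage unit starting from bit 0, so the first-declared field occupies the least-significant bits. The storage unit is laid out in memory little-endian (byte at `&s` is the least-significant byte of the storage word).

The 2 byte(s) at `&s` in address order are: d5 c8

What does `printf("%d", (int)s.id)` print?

401

[0]=0xd5 [1]=0xc8 (little-endian) → word 0xc8d5
seq:7 @ bit 0 → (0xc8d5>>0)&0x7f = 0x55
id:9 @ bit 7 → (0xc8d5>>7)&0x1ff = 0x191  ←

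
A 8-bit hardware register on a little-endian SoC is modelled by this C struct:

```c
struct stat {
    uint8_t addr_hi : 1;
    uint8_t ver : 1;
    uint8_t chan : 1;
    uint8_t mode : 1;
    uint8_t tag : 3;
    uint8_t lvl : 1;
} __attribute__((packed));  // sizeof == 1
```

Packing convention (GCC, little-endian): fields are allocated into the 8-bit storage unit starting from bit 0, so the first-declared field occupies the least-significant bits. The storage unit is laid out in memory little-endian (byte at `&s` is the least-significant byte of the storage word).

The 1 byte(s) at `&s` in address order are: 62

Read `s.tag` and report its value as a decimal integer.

[0]=0x62 (little-endian) → word 0x62
addr_hi:1 @ bit 0 → (0x62>>0)&0x1 = 0x0
ver:1 @ bit 1 → (0x62>>1)&0x1 = 0x1
chan:1 @ bit 2 → (0x62>>2)&0x1 = 0x0
mode:1 @ bit 3 → (0x62>>3)&0x1 = 0x0
tag:3 @ bit 4 → (0x62>>4)&0x7 = 0x6  ←
lvl:1 @ bit 7 → (0x62>>7)&0x1 = 0x0

6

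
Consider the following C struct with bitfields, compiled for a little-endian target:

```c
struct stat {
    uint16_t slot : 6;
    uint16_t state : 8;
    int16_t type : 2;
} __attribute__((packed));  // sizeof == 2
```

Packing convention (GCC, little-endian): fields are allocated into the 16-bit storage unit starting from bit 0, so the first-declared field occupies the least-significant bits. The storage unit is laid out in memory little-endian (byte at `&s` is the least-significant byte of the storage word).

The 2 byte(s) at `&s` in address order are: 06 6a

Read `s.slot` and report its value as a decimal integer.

6

[0]=0x06 [1]=0x6a (little-endian) → word 0x6a06
slot [0+:6] = (word>>0) & 0x3f = 6  ←
state [6+:8] = (word>>6) & 0xff = 168
type [14+:2] = (word>>14) & 0x3 = 1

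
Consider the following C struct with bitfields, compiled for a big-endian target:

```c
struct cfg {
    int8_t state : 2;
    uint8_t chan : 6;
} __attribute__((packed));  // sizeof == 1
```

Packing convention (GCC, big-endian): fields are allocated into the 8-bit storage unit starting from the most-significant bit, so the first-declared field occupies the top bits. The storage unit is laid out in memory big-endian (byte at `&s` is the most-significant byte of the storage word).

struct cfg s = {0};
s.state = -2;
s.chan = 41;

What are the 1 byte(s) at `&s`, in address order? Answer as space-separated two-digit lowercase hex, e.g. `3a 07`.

a9

[6+:2] state=-2 & 0x3 = 0x2; word=0x80
[0+:6] chan=41 & 0x3f = 0x29; word=0xa9
word = 0xa9 → big-endian bytes:
  [0]=0xa9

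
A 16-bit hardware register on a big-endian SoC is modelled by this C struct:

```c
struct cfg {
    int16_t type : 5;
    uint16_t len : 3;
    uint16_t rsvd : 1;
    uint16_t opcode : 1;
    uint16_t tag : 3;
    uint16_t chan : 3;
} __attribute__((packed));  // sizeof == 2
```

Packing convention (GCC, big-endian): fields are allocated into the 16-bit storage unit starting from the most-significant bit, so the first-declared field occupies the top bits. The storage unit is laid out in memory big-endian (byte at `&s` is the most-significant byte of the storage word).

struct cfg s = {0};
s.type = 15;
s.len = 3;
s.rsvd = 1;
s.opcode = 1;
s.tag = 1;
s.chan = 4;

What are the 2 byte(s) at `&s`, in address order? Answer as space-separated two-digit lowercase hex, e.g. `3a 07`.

[11+:5] type=15 & 0x1f = 0xf; word=0x7800
[8+:3] len=3 & 0x7 = 0x3; word=0x7b00
[7+:1] rsvd=1 & 0x1 = 0x1; word=0x7b80
[6+:1] opcode=1 & 0x1 = 0x1; word=0x7bc0
[3+:3] tag=1 & 0x7 = 0x1; word=0x7bc8
[0+:3] chan=4 & 0x7 = 0x4; word=0x7bcc
word = 0x7bcc → big-endian bytes:
  [0]=0x7b  [1]=0xcc

7b cc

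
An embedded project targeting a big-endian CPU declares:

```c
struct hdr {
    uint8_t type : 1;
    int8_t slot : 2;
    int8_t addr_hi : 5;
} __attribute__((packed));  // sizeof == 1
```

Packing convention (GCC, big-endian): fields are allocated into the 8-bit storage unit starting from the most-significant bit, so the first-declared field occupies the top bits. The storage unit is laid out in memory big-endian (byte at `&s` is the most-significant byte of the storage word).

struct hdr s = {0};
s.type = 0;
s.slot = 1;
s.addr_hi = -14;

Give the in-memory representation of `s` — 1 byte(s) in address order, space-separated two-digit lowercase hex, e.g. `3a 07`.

32

type (1b) val=0 bits=0x0 at bit 7: 0x00
slot (2b) val=1 bits=0x1 at bit 5: 0x20
addr_hi (5b) val=-14 bits=0x12 at bit 0: 0x32
word = 0x32 → big-endian bytes:
  [0]=0x32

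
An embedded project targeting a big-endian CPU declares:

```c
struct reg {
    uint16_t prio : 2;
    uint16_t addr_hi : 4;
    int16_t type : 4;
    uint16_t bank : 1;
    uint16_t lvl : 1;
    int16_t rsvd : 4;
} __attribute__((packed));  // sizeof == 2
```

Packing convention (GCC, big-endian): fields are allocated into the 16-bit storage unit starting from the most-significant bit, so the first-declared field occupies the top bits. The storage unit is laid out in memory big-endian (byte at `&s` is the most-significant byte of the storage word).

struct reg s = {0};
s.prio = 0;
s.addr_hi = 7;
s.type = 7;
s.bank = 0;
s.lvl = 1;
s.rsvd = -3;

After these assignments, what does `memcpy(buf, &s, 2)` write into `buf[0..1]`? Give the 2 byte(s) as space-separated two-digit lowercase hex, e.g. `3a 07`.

1d dd

[14+:2] prio=0 & 0x3 = 0x0; word=0x0000
[10+:4] addr_hi=7 & 0xf = 0x7; word=0x1c00
[6+:4] type=7 & 0xf = 0x7; word=0x1dc0
[5+:1] bank=0 & 0x1 = 0x0; word=0x1dc0
[4+:1] lvl=1 & 0x1 = 0x1; word=0x1dd0
[0+:4] rsvd=-3 & 0xf = 0xd; word=0x1ddd
word = 0x1ddd → big-endian bytes:
  [0]=0x1d  [1]=0xdd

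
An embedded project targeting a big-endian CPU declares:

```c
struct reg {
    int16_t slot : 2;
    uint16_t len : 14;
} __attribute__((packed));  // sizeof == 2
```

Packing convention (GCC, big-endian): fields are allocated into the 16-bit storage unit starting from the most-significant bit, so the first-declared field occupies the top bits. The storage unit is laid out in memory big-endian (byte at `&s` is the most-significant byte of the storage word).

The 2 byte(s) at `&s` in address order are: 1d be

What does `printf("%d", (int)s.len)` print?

[0]=0x1d [1]=0xbe (big-endian) → word 0x1dbe
slot [14+:2] = (word>>14) & 0x3 = 0
len [0+:14] = (word>>0) & 0x3fff = 7614  ←

7614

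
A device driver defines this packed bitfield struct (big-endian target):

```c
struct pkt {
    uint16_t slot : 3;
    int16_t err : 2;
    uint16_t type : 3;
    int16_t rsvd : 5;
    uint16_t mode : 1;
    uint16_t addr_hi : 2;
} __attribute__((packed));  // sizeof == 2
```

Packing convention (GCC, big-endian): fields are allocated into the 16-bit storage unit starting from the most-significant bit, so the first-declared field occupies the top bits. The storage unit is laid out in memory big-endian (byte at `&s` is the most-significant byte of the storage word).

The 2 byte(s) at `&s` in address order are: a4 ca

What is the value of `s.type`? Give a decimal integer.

[0]=0xa4 [1]=0xca (big-endian) → word 0xa4ca
slot:3 @ bit 13 → (0xa4ca>>13)&0x7 = 0x5
err:2 @ bit 11 → (0xa4ca>>11)&0x3 = 0x0
type:3 @ bit 8 → (0xa4ca>>8)&0x7 = 0x4  ←
rsvd:5 @ bit 3 → (0xa4ca>>3)&0x1f = 0x19
mode:1 @ bit 2 → (0xa4ca>>2)&0x1 = 0x0
addr_hi:2 @ bit 0 → (0xa4ca>>0)&0x3 = 0x2

4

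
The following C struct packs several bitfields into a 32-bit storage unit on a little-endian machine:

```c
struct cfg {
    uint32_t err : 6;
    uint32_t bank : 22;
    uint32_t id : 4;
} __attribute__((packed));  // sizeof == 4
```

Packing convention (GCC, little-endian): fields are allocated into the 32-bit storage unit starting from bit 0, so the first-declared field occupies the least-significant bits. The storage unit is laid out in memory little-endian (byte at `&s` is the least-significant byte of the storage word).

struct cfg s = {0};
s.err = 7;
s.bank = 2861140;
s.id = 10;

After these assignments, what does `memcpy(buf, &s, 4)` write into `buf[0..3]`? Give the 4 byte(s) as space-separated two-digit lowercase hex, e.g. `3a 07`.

07 15 ea aa

err (6b) val=7 bits=0x7 at bit 0: 0x00000007
bank (22b) val=2861140 bits=0x2ba854 at bit 6: 0x0aea1507
id (4b) val=10 bits=0xa at bit 28: 0xaaea1507
word = 0xaaea1507 → little-endian bytes:
  [0]=0x07  [1]=0x15  [2]=0xea  [3]=0xaa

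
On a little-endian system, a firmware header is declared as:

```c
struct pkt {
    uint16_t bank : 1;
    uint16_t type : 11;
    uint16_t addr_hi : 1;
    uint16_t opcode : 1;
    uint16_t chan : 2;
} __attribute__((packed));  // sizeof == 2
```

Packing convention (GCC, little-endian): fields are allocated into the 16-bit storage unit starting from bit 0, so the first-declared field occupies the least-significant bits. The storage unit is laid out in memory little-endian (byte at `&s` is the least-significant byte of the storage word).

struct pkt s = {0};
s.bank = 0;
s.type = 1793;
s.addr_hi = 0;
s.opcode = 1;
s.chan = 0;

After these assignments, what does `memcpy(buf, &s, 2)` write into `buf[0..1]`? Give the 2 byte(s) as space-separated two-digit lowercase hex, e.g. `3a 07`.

02 2e

bank (1b) val=0 bits=0x0 at bit 0: 0x0000
type (11b) val=1793 bits=0x701 at bit 1: 0x0e02
addr_hi (1b) val=0 bits=0x0 at bit 12: 0x0e02
opcode (1b) val=1 bits=0x1 at bit 13: 0x2e02
chan (2b) val=0 bits=0x0 at bit 14: 0x2e02
word = 0x2e02 → little-endian bytes:
  [0]=0x02  [1]=0x2e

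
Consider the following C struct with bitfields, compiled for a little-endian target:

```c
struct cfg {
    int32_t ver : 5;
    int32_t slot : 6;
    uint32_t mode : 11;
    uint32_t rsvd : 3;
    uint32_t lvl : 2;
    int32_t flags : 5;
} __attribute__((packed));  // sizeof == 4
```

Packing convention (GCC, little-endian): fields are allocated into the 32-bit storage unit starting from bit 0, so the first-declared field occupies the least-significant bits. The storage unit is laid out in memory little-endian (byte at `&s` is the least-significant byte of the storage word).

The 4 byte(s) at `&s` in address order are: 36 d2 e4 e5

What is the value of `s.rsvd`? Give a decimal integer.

[0]=0x36 [1]=0xd2 [2]=0xe4 [3]=0xe5 (little-endian) → word 0xe5e4d236
ver [0+:5] = (word>>0) & 0x1f = 22
slot [5+:6] = (word>>5) & 0x3f = 17
mode [11+:11] = (word>>11) & 0x7ff = 1178
rsvd [22+:3] = (word>>22) & 0x7 = 7  ←
lvl [25+:2] = (word>>25) & 0x3 = 2
flags [27+:5] = (word>>27) & 0x1f = 28

7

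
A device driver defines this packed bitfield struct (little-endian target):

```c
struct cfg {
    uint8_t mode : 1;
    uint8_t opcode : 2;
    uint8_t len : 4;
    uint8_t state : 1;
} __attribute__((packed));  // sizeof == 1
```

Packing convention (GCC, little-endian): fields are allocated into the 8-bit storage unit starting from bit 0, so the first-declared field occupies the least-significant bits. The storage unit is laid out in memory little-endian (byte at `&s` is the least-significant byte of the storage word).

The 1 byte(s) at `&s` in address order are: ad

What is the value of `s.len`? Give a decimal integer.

5

[0]=0xad (little-endian) → word 0xad
mode [0+:1] = (word>>0) & 0x1 = 1
opcode [1+:2] = (word>>1) & 0x3 = 2
len [3+:4] = (word>>3) & 0xf = 5  ←
state [7+:1] = (word>>7) & 0x1 = 1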